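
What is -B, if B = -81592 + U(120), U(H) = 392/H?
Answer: 1223831/15 ≈ 81589.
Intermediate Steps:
B = -1223831/15 (B = -81592 + 392/120 = -81592 + 392*(1/120) = -81592 + 49/15 = -1223831/15 ≈ -81589.)
-B = -1*(-1223831/15) = 1223831/15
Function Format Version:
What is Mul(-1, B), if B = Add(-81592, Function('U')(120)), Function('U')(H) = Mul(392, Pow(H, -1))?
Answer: Rational(1223831, 15) ≈ 81589.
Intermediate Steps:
B = Rational(-1223831, 15) (B = Add(-81592, Mul(392, Pow(120, -1))) = Add(-81592, Mul(392, Rational(1, 120))) = Add(-81592, Rational(49, 15)) = Rational(-1223831, 15) ≈ -81589.)
Mul(-1, B) = Mul(-1, Rational(-1223831, 15)) = Rational(1223831, 15)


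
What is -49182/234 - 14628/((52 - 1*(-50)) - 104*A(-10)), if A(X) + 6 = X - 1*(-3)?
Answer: -6244465/28353 ≈ -220.24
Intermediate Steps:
A(X) = -3 + X (A(X) = -6 + (X - 1*(-3)) = -6 + (X + 3) = -6 + (3 + X) = -3 + X)
-49182/234 - 14628/((52 - 1*(-50)) - 104*A(-10)) = -49182/234 - 14628/((52 - 1*(-50)) - 104*(-3 - 10)) = -49182*1/234 - 14628/((52 + 50) - 104*(-13)) = -8197/39 - 14628/(102 + 1352) = -8197/39 - 14628/1454 = -8197/39 - 14628*1/1454 = -8197/39 - 7314/727 = -6244465/28353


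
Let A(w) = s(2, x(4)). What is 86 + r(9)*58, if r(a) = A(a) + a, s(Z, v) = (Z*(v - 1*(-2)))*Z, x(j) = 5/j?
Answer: 1362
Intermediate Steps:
s(Z, v) = Z²*(2 + v) (s(Z, v) = (Z*(v + 2))*Z = (Z*(2 + v))*Z = Z²*(2 + v))
A(w) = 13 (A(w) = 2²*(2 + 5/4) = 4*(2 + 5*(¼)) = 4*(2 + 5/4) = 4*(13/4) = 13)
r(a) = 13 + a
86 + r(9)*58 = 86 + (13 + 9)*58 = 86 + 22*58 = 86 + 1276 = 1362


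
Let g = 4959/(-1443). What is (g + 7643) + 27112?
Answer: 16715502/481 ≈ 34752.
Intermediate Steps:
g = -1653/481 (g = 4959*(-1/1443) = -1653/481 ≈ -3.4366)
(g + 7643) + 27112 = (-1653/481 + 7643) + 27112 = 3674630/481 + 27112 = 16715502/481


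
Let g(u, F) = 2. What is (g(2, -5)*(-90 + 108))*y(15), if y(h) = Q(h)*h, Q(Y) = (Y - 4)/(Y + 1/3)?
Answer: 8910/23 ≈ 387.39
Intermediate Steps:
Q(Y) = (-4 + Y)/(⅓ + Y) (Q(Y) = (-4 + Y)/(Y + ⅓) = (-4 + Y)/(⅓ + Y))
y(h) = 3*h*(-4 + h)/(1 + 3*h) (y(h) = (3*(-4 + h)/(1 + 3*h))*h = 3*h*(-4 + h)/(1 + 3*h))
(g(2, -5)*(-90 + 108))*y(15) = (2*(-90 + 108))*(3*15*(-4 + 15)/(1 + 3*15)) = (2*18)*(3*15*11/(1 + 45)) = 36*(3*15*11/46) = 36*(3*15*(1/46)*11) = 36*(495/46) = 8910/23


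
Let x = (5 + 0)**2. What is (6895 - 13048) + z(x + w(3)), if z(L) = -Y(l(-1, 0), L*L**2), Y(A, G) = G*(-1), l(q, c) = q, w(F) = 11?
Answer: 40503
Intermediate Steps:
Y(A, G) = -G
x = 25 (x = 5**2 = 25)
z(L) = L**3 (z(L) = -(-1)*L*L**2 = -(-1)*L**3 = L**3)
(6895 - 13048) + z(x + w(3)) = (6895 - 13048) + (25 + 11)**3 = -6153 + 36**3 = -6153 + 46656 = 40503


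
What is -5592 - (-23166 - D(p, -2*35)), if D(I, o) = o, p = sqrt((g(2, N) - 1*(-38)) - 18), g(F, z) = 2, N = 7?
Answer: 17504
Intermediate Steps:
p = sqrt(22) (p = sqrt((2 - 1*(-38)) - 18) = sqrt((2 + 38) - 18) = sqrt(40 - 18) = sqrt(22) ≈ 4.6904)
-5592 - (-23166 - D(p, -2*35)) = -5592 - (-23166 - (-2)*35) = -5592 - (-23166 - 1*(-70)) = -5592 - (-23166 + 70) = -5592 - 1*(-23096) = -5592 + 23096 = 17504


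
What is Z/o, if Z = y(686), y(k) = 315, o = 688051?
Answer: 45/98293 ≈ 0.00045781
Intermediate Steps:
Z = 315
Z/o = 315/688051 = 315*(1/688051) = 45/98293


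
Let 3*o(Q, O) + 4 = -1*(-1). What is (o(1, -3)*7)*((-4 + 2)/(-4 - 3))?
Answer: -2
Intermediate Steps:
o(Q, O) = -1 (o(Q, O) = -4/3 + (-1*(-1))/3 = -4/3 + (⅓)*1 = -4/3 + ⅓ = -1)
(o(1, -3)*7)*((-4 + 2)/(-4 - 3)) = (-1*7)*((-4 + 2)/(-4 - 3)) = -(-14)/(-7) = -(-14)*(-1)/7 = -7*2/7 = -2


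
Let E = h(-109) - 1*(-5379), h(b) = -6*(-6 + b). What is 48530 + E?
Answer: 54599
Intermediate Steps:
h(b) = 36 - 6*b
E = 6069 (E = (36 - 6*(-109)) - 1*(-5379) = (36 + 654) + 5379 = 690 + 5379 = 6069)
48530 + E = 48530 + 6069 = 54599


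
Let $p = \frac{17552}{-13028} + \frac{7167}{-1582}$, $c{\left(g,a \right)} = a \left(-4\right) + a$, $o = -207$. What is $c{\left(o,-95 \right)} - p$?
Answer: $\frac{1498768325}{5152574} \approx 290.88$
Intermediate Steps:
$c{\left(g,a \right)} = - 3 a$ ($c{\left(g,a \right)} = - 4 a + a = - 3 a$)
$p = - \frac{30284735}{5152574}$ ($p = 17552 \left(- \frac{1}{13028}\right) + 7167 \left(- \frac{1}{1582}\right) = - \frac{4388}{3257} - \frac{7167}{1582} = - \frac{30284735}{5152574} \approx -5.8776$)
$c{\left(o,-95 \right)} - p = \left(-3\right) \left(-95\right) - - \frac{30284735}{5152574} = 285 + \frac{30284735}{5152574} = \frac{1498768325}{5152574}$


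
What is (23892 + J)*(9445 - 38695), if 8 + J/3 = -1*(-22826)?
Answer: -2701120500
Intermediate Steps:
J = 68454 (J = -24 + 3*(-1*(-22826)) = -24 + 3*22826 = -24 + 68478 = 68454)
(23892 + J)*(9445 - 38695) = (23892 + 68454)*(9445 - 38695) = 92346*(-29250) = -2701120500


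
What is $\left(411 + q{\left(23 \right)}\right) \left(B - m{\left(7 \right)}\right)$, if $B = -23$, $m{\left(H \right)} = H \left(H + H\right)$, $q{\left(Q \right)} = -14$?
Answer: $-48037$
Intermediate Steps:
$m{\left(H \right)} = 2 H^{2}$ ($m{\left(H \right)} = H 2 H = 2 H^{2}$)
$\left(411 + q{\left(23 \right)}\right) \left(B - m{\left(7 \right)}\right) = \left(411 - 14\right) \left(-23 - 2 \cdot 7^{2}\right) = 397 \left(-23 - 2 \cdot 49\right) = 397 \left(-23 - 98\right) = 397 \left(-121\right) = -48037$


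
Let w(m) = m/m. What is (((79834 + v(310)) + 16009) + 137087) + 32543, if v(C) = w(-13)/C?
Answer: 82296631/310 ≈ 2.6547e+5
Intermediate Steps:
w(m) = 1
v(C) = 1/C
(((79834 + v(310)) + 16009) + 137087) + 32543 = (((79834 + 1/310) + 16009) + 137087) + 32543 = ((24748541/310 + 16009) + 137087) + 32543 = (29711331/310 + 137087) + 32543 = 72208301/310 + 32543 = 82296631/310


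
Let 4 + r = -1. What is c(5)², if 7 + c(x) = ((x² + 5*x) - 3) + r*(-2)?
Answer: 2500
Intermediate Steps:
r = -5 (r = -4 - 1 = -5)
c(x) = x² + 5*x (c(x) = -7 + (((x² + 5*x) - 3) - 5*(-2)) = -7 + ((-3 + x² + 5*x) + 10) = -7 + (7 + x² + 5*x) = x² + 5*x)
c(5)² = (5*(5 + 5))² = (5*10)² = 50² = 2500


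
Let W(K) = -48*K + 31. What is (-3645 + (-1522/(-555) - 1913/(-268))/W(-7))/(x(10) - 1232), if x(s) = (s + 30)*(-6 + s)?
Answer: 198970259489/58517885760 ≈ 3.4002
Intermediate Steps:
x(s) = (-6 + s)*(30 + s) (x(s) = (30 + s)*(-6 + s) = (-6 + s)*(30 + s))
W(K) = 31 - 48*K
(-3645 + (-1522/(-555) - 1913/(-268))/W(-7))/(x(10) - 1232) = (-3645 + (-1522/(-555) - 1913/(-268))/(31 - 48*(-7)))/((-180 + 10² + 24*10) - 1232) = (-3645 + (-1522*(-1/555) - 1913*(-1/268))/(31 + 336))/((-180 + 100 + 240) - 1232) = (-3645 + (1522/555 + 1913/268)/367)/(160 - 1232) = (-3645 + (1469611/148740)*(1/367))/(-1072) = (-3645 + 1469611/54587580)*(-1/1072) = -198970259489/54587580*(-1/1072) = 198970259489/58517885760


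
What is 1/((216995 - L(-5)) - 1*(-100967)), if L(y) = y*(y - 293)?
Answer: 1/316472 ≈ 3.1598e-6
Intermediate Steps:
L(y) = y*(-293 + y)
1/((216995 - L(-5)) - 1*(-100967)) = 1/((216995 - (-5)*(-293 - 5)) - 1*(-100967)) = 1/((216995 - (-5)*(-298)) + 100967) = 1/((216995 - 1*1490) + 100967) = 1/((216995 - 1490) + 100967) = 1/(215505 + 100967) = 1/316472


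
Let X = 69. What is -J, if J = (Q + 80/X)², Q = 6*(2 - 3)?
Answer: -111556/4761 ≈ -23.431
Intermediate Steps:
Q = -6 (Q = 6*(-1) = -6)
J = 111556/4761 (J = (-6 + 80/69)² = (-334/69)² = 111556/4761 ≈ 23.431)
-J = -1*111556/4761 = -111556/4761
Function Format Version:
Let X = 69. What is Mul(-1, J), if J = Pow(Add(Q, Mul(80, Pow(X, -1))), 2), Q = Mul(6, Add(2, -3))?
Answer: Rational(-111556, 4761) ≈ -23.431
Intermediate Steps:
Q = -6 (Q = Mul(6, -1) = -6)
J = Rational(111556, 4761) (J = Pow(Add(-6, Mul(80, Pow(69, -1))), 2) = Pow(Add(-6, Mul(80, Rational(1, 69))), 2) = Pow(Add(-6, Rational(80, 69)), 2) = Pow(Rational(-334, 69), 2) = Rational(111556, 4761) ≈ 23.431)
Mul(-1, J) = Mul(-1, Rational(111556, 4761)) = Rational(-111556, 4761)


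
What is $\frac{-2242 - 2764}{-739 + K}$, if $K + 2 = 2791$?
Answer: $- \frac{2503}{1025} \approx -2.442$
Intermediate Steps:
$K = 2789$ ($K = -2 + 2791 = 2789$)
$\frac{-2242 - 2764}{-739 + K} = \frac{-2242 - 2764}{-739 + 2789} = - \frac{5006}{2050} = \left(-5006\right) \frac{1}{2050} = - \frac{2503}{1025}$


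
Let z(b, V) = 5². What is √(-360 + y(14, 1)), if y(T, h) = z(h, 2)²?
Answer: √265 ≈ 16.279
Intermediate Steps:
z(b, V) = 25
y(T, h) = 625 (y(T, h) = 25² = 625)
√(-360 + y(14, 1)) = √(-360 + 625) = √265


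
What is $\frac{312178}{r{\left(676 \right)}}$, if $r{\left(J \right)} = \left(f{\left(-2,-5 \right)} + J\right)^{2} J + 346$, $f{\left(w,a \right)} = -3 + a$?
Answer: $\frac{156089}{150823885} \approx 0.0010349$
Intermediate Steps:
$r{\left(J \right)} = 346 + J \left(-8 + J\right)^{2}$ ($r{\left(J \right)} = \left(\left(-3 - 5\right) + J\right)^{2} J + 346 = \left(-8 + J\right)^{2} J + 346 = J \left(-8 + J\right)^{2} + 346 = 346 + J \left(-8 + J\right)^{2}$)
$\frac{312178}{r{\left(676 \right)}} = \frac{312178}{346 + 676 \left(-8 + 676\right)^{2}} = \frac{312178}{346 + 676 \cdot 668^{2}} = \frac{312178}{346 + 676 \cdot 446224} = \frac{312178}{346 + 301647424} = \frac{312178}{301647770} = 312178 \cdot \frac{1}{301647770} = \frac{156089}{150823885}$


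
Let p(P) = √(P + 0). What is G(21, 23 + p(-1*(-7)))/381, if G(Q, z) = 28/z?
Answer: 322/99441 - 14*√7/99441 ≈ 0.0028656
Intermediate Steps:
p(P) = √P
G(21, 23 + p(-1*(-7)))/381 = (28/(23 + √(-1*(-7))))/381 = (28/(23 + √7))*(1/381) = 28/(381*(23 + √7))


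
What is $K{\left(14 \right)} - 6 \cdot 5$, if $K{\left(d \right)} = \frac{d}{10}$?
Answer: $- \frac{143}{5} \approx -28.6$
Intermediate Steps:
$K{\left(d \right)} = \frac{d}{10}$ ($K{\left(d \right)} = d \frac{1}{10} = \frac{d}{10}$)
$K{\left(14 \right)} - 6 \cdot 5 = \frac{1}{10} \cdot 14 - 6 \cdot 5 = \frac{7}{5} - 30 = - \frac{143}{5}$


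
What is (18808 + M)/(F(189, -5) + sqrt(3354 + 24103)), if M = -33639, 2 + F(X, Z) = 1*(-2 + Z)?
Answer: -133479/27376 - 14831*sqrt(27457)/27376 ≈ -94.645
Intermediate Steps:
F(X, Z) = -4 + Z (F(X, Z) = -2 + 1*(-2 + Z) = -2 + (-2 + Z) = -4 + Z)
(18808 + M)/(F(189, -5) + sqrt(3354 + 24103)) = (18808 - 33639)/((-4 - 5) + sqrt(3354 + 24103)) = -14831/(-9 + sqrt(27457))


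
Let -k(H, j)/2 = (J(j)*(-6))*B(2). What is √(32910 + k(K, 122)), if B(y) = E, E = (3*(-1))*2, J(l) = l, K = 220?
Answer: √24126 ≈ 155.33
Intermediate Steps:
E = -6 (E = -3*2 = -6)
B(y) = -6
k(H, j) = -72*j (k(H, j) = -2*j*(-6)*(-6) = -2*(-6*j)*(-6) = -72*j)
√(32910 + k(K, 122)) = √(32910 - 72*122) = √(32910 - 8784) = √24126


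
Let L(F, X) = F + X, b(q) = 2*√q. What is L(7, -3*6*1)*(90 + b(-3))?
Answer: -990 - 22*I*√3 ≈ -990.0 - 38.105*I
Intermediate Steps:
L(7, -3*6*1)*(90 + b(-3)) = (7 - 3*6*1)*(90 + 2*√(-3)) = (7 - 18*1)*(90 + 2*(I*√3)) = (7 - 18)*(90 + 2*I*√3) = -11*(90 + 2*I*√3) = -990 - 22*I*√3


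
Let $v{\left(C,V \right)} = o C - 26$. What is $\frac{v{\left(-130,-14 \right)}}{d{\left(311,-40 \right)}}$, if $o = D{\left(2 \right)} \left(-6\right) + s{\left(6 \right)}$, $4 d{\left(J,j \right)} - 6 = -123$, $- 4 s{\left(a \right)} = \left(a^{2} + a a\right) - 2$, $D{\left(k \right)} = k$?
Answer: $- \frac{1172}{9} \approx -130.22$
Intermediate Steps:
$s{\left(a \right)} = \frac{1}{2} - \frac{a^{2}}{2}$ ($s{\left(a \right)} = - \frac{\left(a^{2} + a a\right) - 2}{4} = - \frac{\left(a^{2} + a^{2}\right) - 2}{4} = - \frac{2 a^{2} - 2}{4} = - \frac{-2 + 2 a^{2}}{4} = \frac{1}{2} - \frac{a^{2}}{2}$)
$d{\left(J,j \right)} = - \frac{117}{4}$ ($d{\left(J,j \right)} = \frac{3}{2} + \frac{1}{4} \left(-123\right) = \frac{3}{2} - \frac{123}{4} = - \frac{117}{4}$)
$o = - \frac{59}{2}$ ($o = 2 \left(-6\right) + \left(\frac{1}{2} - \frac{6^{2}}{2}\right) = -12 + \left(\frac{1}{2} - 18\right) = -12 - \frac{35}{2} = - \frac{59}{2} \approx -29.5$)
$v{\left(C,V \right)} = -26 - \frac{59 C}{2}$ ($v{\left(C,V \right)} = - \frac{59 C}{2} - 26 = -26 - \frac{59 C}{2}$)
$\frac{v{\left(-130,-14 \right)}}{d{\left(311,-40 \right)}} = \frac{-26 - -3835}{- \frac{117}{4}} = \left(-26 + 3835\right) \left(- \frac{4}{117}\right) = 3809 \left(- \frac{4}{117}\right) = - \frac{1172}{9}$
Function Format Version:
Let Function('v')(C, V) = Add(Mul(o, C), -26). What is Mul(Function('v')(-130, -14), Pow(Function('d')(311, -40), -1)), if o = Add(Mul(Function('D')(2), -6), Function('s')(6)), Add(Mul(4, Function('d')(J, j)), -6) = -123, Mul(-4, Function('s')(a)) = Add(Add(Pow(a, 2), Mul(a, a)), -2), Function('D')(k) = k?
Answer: Rational(-1172, 9) ≈ -130.22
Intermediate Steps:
Function('s')(a) = Add(Rational(1, 2), Mul(Rational(-1, 2), Pow(a, 2))) (Function('s')(a) = Mul(Rational(-1, 4), Add(Add(Pow(a, 2), Mul(a, a)), -2)) = Mul(Rational(-1, 4), Add(Add(Pow(a, 2), Pow(a, 2)), -2)) = Mul(Rational(-1, 4), Add(Mul(2, Pow(a, 2)), -2)) = Mul(Rational(-1, 4), Add(-2, Mul(2, Pow(a, 2)))) = Add(Rational(1, 2), Mul(Rational(-1, 2), Pow(a, 2))))
Function('d')(J, j) = Rational(-117, 4) (Function('d')(J, j) = Add(Rational(3, 2), Mul(Rational(1, 4), -123)) = Add(Rational(3, 2), Rational(-123, 4)) = Rational(-117, 4))
o = Rational(-59, 2) (o = Add(Mul(2, -6), Add(Rational(1, 2), Mul(Rational(-1, 2), Pow(6, 2)))) = Add(-12, Add(Rational(1, 2), Mul(Rational(-1, 2), 36))) = Add(-12, Add(Rational(1, 2), -18)) = Add(-12, Rational(-35, 2)) = Rational(-59, 2) ≈ -29.500)
Function('v')(C, V) = Add(-26, Mul(Rational(-59, 2), C)) (Function('v')(C, V) = Add(Mul(Rational(-59, 2), C), -26) = Add(-26, Mul(Rational(-59, 2), C)))
Mul(Function('v')(-130, -14), Pow(Function('d')(311, -40), -1)) = Mul(Add(-26, Mul(Rational(-59, 2), -130)), Pow(Rational(-117, 4), -1)) = Mul(Add(-26, 3835), Rational(-4, 117)) = Mul(3809, Rational(-4, 117)) = Rational(-1172, 9)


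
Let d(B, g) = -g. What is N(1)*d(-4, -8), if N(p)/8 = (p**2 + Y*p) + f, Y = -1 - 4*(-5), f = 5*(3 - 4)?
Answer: 960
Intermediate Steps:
f = -5 (f = 5*(-1) = -5)
Y = 19 (Y = -1 + 20 = 19)
N(p) = -40 + 8*p**2 + 152*p (N(p) = 8*((p**2 + 19*p) - 5) = 8*(-5 + p**2 + 19*p) = -40 + 8*p**2 + 152*p)
N(1)*d(-4, -8) = (-40 + 8*1**2 + 152*1)*(-1*(-8)) = (-40 + 8*1 + 152)*8 = (-40 + 8 + 152)*8 = 120*8 = 960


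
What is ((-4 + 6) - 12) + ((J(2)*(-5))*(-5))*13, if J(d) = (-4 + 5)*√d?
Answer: -10 + 325*√2 ≈ 449.62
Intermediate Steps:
J(d) = √d (J(d) = 1*√d = √d)
((-4 + 6) - 12) + ((J(2)*(-5))*(-5))*13 = ((-4 + 6) - 12) + ((√2*(-5))*(-5))*13 = (2 - 12) + (-5*√2*(-5))*13 = -10 + (25*√2)*13 = -10 + 325*√2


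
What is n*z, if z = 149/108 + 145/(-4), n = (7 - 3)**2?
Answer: -15064/27 ≈ -557.93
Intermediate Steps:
n = 16 (n = 4**2 = 16)
z = -1883/54 (z = 149*(1/108) + 145*(-1/4) = 149/108 - 145/4 = -1883/54 ≈ -34.870)
n*z = 16*(-1883/54) = -15064/27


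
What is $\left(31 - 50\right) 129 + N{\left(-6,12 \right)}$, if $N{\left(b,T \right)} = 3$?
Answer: $-2448$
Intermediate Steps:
$\left(31 - 50\right) 129 + N{\left(-6,12 \right)} = \left(31 - 50\right) 129 + 3 = \left(-19\right) 129 + 3 = -2451 + 3 = -2448$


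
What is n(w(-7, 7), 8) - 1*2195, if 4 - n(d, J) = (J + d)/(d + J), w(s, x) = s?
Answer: -2192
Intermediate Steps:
n(d, J) = 3 (n(d, J) = 4 - (J + d)/(d + J) = 4 - (J + d)/(J + d) = 4 - 1*1 = 4 - 1 = 3)
n(w(-7, 7), 8) - 1*2195 = 3 - 1*2195 = 3 - 2195 = -2192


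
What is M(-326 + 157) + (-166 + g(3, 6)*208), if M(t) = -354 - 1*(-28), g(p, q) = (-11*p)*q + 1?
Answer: -41468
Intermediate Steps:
g(p, q) = 1 - 11*p*q (g(p, q) = -11*p*q + 1 = 1 - 11*p*q)
M(t) = -326 (M(t) = -354 + 28 = -326)
M(-326 + 157) + (-166 + g(3, 6)*208) = -326 + (-166 + (1 - 11*3*6)*208) = -326 + (-166 + (1 - 198)*208) = -326 + (-166 - 197*208) = -326 + (-166 - 40976) = -326 - 41142 = -41468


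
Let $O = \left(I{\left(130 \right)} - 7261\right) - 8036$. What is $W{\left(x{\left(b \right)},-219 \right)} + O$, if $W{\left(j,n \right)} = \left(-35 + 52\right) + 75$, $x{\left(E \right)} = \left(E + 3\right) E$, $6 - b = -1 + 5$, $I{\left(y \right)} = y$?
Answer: $-15075$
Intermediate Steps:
$b = 2$ ($b = 6 - \left(-1 + 5\right) = 6 - 4 = 2$)
$x{\left(E \right)} = E \left(3 + E\right)$ ($x{\left(E \right)} = \left(3 + E\right) E = E \left(3 + E\right)$)
$O = -15167$ ($O = \left(130 - 7261\right) - 8036 = -7131 - 8036 = -15167$)
$W{\left(j,n \right)} = 92$ ($W{\left(j,n \right)} = 17 + 75 = 92$)
$W{\left(x{\left(b \right)},-219 \right)} + O = 92 - 15167 = -15075$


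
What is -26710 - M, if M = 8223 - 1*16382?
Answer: -18551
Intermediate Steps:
M = -8159 (M = 8223 - 16382 = -8159)
-26710 - M = -26710 - 1*(-8159) = -26710 + 8159 = -18551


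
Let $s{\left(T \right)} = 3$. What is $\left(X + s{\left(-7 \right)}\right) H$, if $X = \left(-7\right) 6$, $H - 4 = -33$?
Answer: $1131$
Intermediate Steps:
$H = -29$ ($H = 4 - 33 = -29$)
$X = -42$
$\left(X + s{\left(-7 \right)}\right) H = \left(-42 + 3\right) \left(-29\right) = \left(-39\right) \left(-29\right) = 1131$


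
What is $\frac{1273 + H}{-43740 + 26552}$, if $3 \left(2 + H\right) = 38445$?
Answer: $- \frac{7043}{8594} \approx -0.81952$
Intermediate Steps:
$H = 12813$ ($H = -2 + \frac{1}{3} \cdot 38445 = -2 + 12815 = 12813$)
$\frac{1273 + H}{-43740 + 26552} = \frac{1273 + 12813}{-43740 + 26552} = \frac{14086}{-17188} = 14086 \left(- \frac{1}{17188}\right) = - \frac{7043}{8594}$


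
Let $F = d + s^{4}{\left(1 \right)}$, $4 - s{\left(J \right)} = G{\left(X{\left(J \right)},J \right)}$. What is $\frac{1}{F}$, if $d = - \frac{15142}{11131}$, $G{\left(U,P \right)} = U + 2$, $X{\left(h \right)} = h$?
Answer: $- \frac{11131}{4011} \approx -2.7751$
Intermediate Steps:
$G{\left(U,P \right)} = 2 + U$
$s{\left(J \right)} = 2 - J$ ($s{\left(J \right)} = 4 - \left(2 + J\right) = 2 - J$)
$d = - \frac{15142}{11131}$ ($d = \left(-15142\right) \frac{1}{11131} = - \frac{15142}{11131} \approx -1.3603$)
$F = - \frac{4011}{11131}$ ($F = - \frac{15142}{11131} + \left(2 - 1\right)^{4} = - \frac{15142}{11131} + 1^{4} = - \frac{15142}{11131} + 1 = - \frac{4011}{11131} \approx -0.36034$)
$\frac{1}{F} = \frac{1}{- \frac{4011}{11131}} = - \frac{11131}{4011}$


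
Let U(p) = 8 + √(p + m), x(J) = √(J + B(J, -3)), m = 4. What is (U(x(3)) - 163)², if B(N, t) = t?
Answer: 23409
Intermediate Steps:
x(J) = √(-3 + J) (x(J) = √(J - 3) = √(-3 + J))
U(p) = 8 + √(4 + p) (U(p) = 8 + √(p + 4) = 8 + √(4 + p))
(U(x(3)) - 163)² = ((8 + √(4 + √(-3 + 3))) - 163)² = ((8 + √(4 + √0)) - 163)² = ((8 + √(4 + 0)) - 163)² = ((8 + √4) - 163)² = ((8 + 2) - 163)² = (10 - 163)² = (-153)² = 23409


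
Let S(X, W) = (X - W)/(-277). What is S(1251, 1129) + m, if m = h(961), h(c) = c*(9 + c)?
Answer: 258210968/277 ≈ 9.3217e+5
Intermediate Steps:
m = 932170 (m = 961*(9 + 961) = 961*970 = 932170)
S(X, W) = -X/277 + W/277 (S(X, W) = (X - W)*(-1/277) = -X/277 + W/277)
S(1251, 1129) + m = (-1/277*1251 + (1/277)*1129) + 932170 = (-1251/277 + 1129/277) + 932170 = -122/277 + 932170 = 258210968/277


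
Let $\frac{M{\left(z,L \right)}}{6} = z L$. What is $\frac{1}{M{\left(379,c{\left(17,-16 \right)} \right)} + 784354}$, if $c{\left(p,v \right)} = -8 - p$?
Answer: $\frac{1}{727504} \approx 1.3746 \cdot 10^{-6}$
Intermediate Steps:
$M{\left(z,L \right)} = 6 L z$ ($M{\left(z,L \right)} = 6 z L = 6 L z$)
$\frac{1}{M{\left(379,c{\left(17,-16 \right)} \right)} + 784354} = \frac{1}{6 \left(-8 - 17\right) 379 + 784354} = \frac{1}{6 \left(-25\right) 379 + 784354} = \frac{1}{-56850 + 784354} = \frac{1}{727504}$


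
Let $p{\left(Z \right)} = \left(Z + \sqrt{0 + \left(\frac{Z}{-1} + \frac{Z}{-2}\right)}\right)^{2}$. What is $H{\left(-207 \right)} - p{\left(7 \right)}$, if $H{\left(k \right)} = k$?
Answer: $- \frac{491}{2} - 7 i \sqrt{42} \approx -245.5 - 45.365 i$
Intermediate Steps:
$p{\left(Z \right)} = \left(Z + \frac{\sqrt{6} \sqrt{- Z}}{2}\right)^{2}$ ($p{\left(Z \right)} = \left(Z + \sqrt{0 + \left(Z \left(-1\right) + Z \left(- \frac{1}{2}\right)\right)}\right)^{2} = \left(Z + \sqrt{0 - \frac{3 Z}{2}}\right)^{2} = \left(Z + \sqrt{- \frac{3 Z}{2}}\right)^{2} = \left(Z + \frac{\sqrt{6} \sqrt{- Z}}{2}\right)^{2}$)
$H{\left(-207 \right)} - p{\left(7 \right)} = -207 - \frac{\left(7 \sqrt{2} + \sqrt{3} \sqrt{\left(-1\right) 7}\right)^{2}}{2} = -207 - \frac{\left(7 \sqrt{2} + \sqrt{3} \sqrt{-7}\right)^{2}}{2} = -207 - \frac{\left(7 \sqrt{2} + \sqrt{3} i \sqrt{7}\right)^{2}}{2} = -207 - \frac{\left(7 \sqrt{2} + i \sqrt{21}\right)^{2}}{2}$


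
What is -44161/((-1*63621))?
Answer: 44161/63621 ≈ 0.69413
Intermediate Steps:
-44161/((-1*63621)) = -44161/(-63621) = -44161*(-1/63621) = 44161/63621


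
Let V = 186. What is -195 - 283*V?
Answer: -52833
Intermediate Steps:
-195 - 283*V = -195 - 283*186 = -195 - 52638 = -52833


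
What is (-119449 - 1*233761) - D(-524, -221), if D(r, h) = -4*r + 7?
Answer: -355313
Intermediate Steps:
D(r, h) = 7 - 4*r
(-119449 - 1*233761) - D(-524, -221) = (-119449 - 1*233761) - (7 - 4*(-524)) = (-119449 - 233761) - (7 + 2096) = -353210 - 1*2103 = -353210 - 2103 = -355313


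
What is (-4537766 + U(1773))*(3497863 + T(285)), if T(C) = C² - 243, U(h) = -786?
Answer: -16242774132440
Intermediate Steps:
T(C) = -243 + C²
(-4537766 + U(1773))*(3497863 + T(285)) = (-4537766 - 786)*(3497863 + (-243 + 285²)) = -4538552*(3497863 + (-243 + 81225)) = -4538552*(3497863 + 80982) = -4538552*3578845 = -16242774132440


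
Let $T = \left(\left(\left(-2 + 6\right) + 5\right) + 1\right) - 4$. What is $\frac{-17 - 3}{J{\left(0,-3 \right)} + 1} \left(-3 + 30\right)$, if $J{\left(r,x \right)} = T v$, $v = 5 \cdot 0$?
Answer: $-540$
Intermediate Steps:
$v = 0$
$T = 6$ ($T = \left(\left(4 + 5\right) + 1\right) - 4 = \left(9 + 1\right) - 4 = 10 - 4 = 6$)
$J{\left(r,x \right)} = 0$ ($J{\left(r,x \right)} = 6 \cdot 0 = 0$)
$\frac{-17 - 3}{J{\left(0,-3 \right)} + 1} \left(-3 + 30\right) = \frac{-17 - 3}{0 + 1} \left(-3 + 30\right) = - \frac{20}{1} \cdot 27 = \left(-20\right) 1 \cdot 27 = \left(-20\right) 27 = -540$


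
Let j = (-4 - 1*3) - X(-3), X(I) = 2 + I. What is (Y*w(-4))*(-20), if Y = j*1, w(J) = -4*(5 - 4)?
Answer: -480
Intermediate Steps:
w(J) = -4 (w(J) = -4*1 = -4)
j = -6 (j = (-4 - 1*3) - (2 - 3) = (-4 - 3) - 1*(-1) = -7 + 1 = -6)
Y = -6 (Y = -6*1 = -6)
(Y*w(-4))*(-20) = -6*(-4)*(-20) = 24*(-20) = -480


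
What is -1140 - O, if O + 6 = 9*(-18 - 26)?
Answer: -738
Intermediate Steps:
O = -402 (O = -6 + 9*(-18 - 26) = -6 + 9*(-44) = -6 - 396 = -402)
-1140 - O = -1140 - 1*(-402) = -1140 + 402 = -738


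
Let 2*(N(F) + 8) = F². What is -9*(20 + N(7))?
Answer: -657/2 ≈ -328.50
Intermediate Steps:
N(F) = -8 + F²/2
-9*(20 + N(7)) = -9*(20 + (-8 + (½)*7²)) = -9*(20 + (-8 + (½)*49)) = -9*(20 + (-8 + 49/2)) = -9*(20 + 33/2) = -9*73/2 = -657/2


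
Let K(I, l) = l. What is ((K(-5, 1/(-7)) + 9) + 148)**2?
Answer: 1205604/49 ≈ 24604.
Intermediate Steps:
((K(-5, 1/(-7)) + 9) + 148)**2 = ((1/(-7) + 9) + 148)**2 = ((-1/7 + 9) + 148)**2 = (62/7 + 148)**2 = (1098/7)**2 = 1205604/49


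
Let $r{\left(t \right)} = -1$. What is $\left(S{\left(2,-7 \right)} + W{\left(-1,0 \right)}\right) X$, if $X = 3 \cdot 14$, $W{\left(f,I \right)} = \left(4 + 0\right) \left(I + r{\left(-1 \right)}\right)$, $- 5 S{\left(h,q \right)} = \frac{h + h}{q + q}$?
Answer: $- \frac{828}{5} \approx -165.6$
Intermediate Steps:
$S{\left(h,q \right)} = - \frac{h}{5 q}$ ($S{\left(h,q \right)} = - \frac{\left(h + h\right) \frac{1}{q + q}}{5} = - \frac{2 h \frac{1}{2 q}}{5} = - \frac{h \frac{1}{q}}{5} = - \frac{h}{5 q}$)
$W{\left(f,I \right)} = -4 + 4 I$ ($W{\left(f,I \right)} = \left(4 + 0\right) \left(I - 1\right) = 4 \left(-1 + I\right) = -4 + 4 I$)
$X = 42$
$\left(S{\left(2,-7 \right)} + W{\left(-1,0 \right)}\right) X = \left(\left(- \frac{1}{5}\right) 2 \frac{1}{-7} + \left(-4 + 4 \cdot 0\right)\right) 42 = \left(\left(- \frac{1}{5}\right) 2 \left(- \frac{1}{7}\right) + \left(-4 + 0\right)\right) 42 = \left(\frac{2}{35} - 4\right) 42 = \left(- \frac{138}{35}\right) 42 = - \frac{828}{5}$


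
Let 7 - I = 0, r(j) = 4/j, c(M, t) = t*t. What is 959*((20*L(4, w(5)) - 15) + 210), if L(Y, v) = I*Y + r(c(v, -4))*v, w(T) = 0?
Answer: 724045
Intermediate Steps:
c(M, t) = t**2
I = 7 (I = 7 - 1*0 = 7 + 0 = 7)
L(Y, v) = 7*Y + v/4 (L(Y, v) = 7*Y + (4/((-4)**2))*v = 7*Y + (4/16)*v = 7*Y + (4*(1/16))*v = 7*Y + v/4)
959*((20*L(4, w(5)) - 15) + 210) = 959*((20*(7*4 + (1/4)*0) - 15) + 210) = 959*((20*(28 + 0) - 15) + 210) = 959*((20*28 - 15) + 210) = 959*((560 - 15) + 210) = 959*(545 + 210) = 959*755 = 724045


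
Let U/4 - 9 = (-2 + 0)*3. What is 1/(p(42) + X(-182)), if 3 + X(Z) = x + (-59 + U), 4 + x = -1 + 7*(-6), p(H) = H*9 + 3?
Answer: 1/284 ≈ 0.0035211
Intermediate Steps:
U = 12 (U = 36 + 4*((-2 + 0)*3) = 36 + 4*(-2*3) = 36 + 4*(-6) = 36 - 24 = 12)
p(H) = 3 + 9*H (p(H) = 9*H + 3 = 3 + 9*H)
x = -47 (x = -4 + (-1 + 7*(-6)) = -4 + (-1 - 42) = -4 - 43 = -47)
X(Z) = -97 (X(Z) = -3 + (-47 + (-59 + 12)) = -3 + (-47 - 47) = -3 - 94 = -97)
1/(p(42) + X(-182)) = 1/((3 + 9*42) - 97) = 1/((3 + 378) - 97) = 1/(381 - 97) = 1/284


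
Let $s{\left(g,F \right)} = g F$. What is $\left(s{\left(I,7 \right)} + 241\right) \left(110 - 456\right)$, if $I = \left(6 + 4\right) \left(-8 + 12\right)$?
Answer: $-180266$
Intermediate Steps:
$I = 40$ ($I = 10 \cdot 4 = 40$)
$s{\left(g,F \right)} = F g$
$\left(s{\left(I,7 \right)} + 241\right) \left(110 - 456\right) = \left(7 \cdot 40 + 241\right) \left(110 - 456\right) = \left(280 + 241\right) \left(-346\right) = 521 \left(-346\right) = -180266$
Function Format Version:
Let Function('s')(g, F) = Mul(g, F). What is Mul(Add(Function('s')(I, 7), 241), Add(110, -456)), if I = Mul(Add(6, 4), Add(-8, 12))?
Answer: -180266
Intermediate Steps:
I = 40 (I = Mul(10, 4) = 40)
Function('s')(g, F) = Mul(F, g)
Mul(Add(Function('s')(I, 7), 241), Add(110, -456)) = Mul(Add(Mul(7, 40), 241), Add(110, -456)) = Mul(Add(280, 241), -346) = Mul(521, -346) = -180266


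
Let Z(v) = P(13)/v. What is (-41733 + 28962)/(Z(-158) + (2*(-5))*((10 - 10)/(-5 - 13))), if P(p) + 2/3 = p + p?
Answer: 3026727/38 ≈ 79651.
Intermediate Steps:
P(p) = -2/3 + 2*p (P(p) = -2/3 + (p + p) = -2/3 + 2*p)
Z(v) = 76/(3*v) (Z(v) = (-2/3 + 2*13)/v = (-2/3 + 26)/v = 76/(3*v))
(-41733 + 28962)/(Z(-158) + (2*(-5))*((10 - 10)/(-5 - 13))) = (-41733 + 28962)/((76/3)/(-158) + (2*(-5))*((10 - 10)/(-5 - 13))) = -12771/((76/3)*(-1/158) - 0/(-18)) = -12771/(-38/237 - 0*(-1)/18) = -12771/(-38/237 - 10*0) = -12771/(-38/237 + 0) = -12771/(-38/237) = -12771*(-237/38) = 3026727/38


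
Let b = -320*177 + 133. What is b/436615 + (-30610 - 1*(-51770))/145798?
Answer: 500082907/31828796885 ≈ 0.015712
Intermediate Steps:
b = -56507 (b = -56640 + 133 = -56507)
b/436615 + (-30610 - 1*(-51770))/145798 = -56507/436615 + (-30610 - 1*(-51770))/145798 = -56507*1/436615 + (-30610 + 51770)*(1/145798) = -56507/436615 + 21160*(1/145798) = -56507/436615 + 10580/72899 = 500082907/31828796885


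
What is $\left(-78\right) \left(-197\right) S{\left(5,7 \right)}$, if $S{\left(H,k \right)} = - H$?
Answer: $-76830$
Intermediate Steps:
$\left(-78\right) \left(-197\right) S{\left(5,7 \right)} = \left(-78\right) \left(-197\right) \left(\left(-1\right) 5\right) = 15366 \left(-5\right) = -76830$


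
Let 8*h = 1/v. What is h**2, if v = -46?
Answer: 1/135424 ≈ 7.3842e-6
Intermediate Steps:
h = -1/368 (h = (1/8)/(-46) = (1/8)*(-1/46) = -1/368 ≈ -0.0027174)
h**2 = (-1/368)**2 = 1/135424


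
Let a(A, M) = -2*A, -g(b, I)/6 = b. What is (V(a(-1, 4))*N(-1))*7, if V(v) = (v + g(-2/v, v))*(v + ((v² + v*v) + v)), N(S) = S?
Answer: -672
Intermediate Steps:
g(b, I) = -6*b
V(v) = (v + 12/v)*(2*v + 2*v²) (V(v) = (v - (-12)/v)*(v + ((v² + v*v) + v)) = (v + 12/v)*(v + ((v² + v²) + v)) = (v + 12/v)*(v + (2*v² + v)) = (v + 12/v)*(v + (v + 2*v²)) = (v + 12/v)*(2*v + 2*v²))
(V(a(-1, 4))*N(-1))*7 = ((24 + 2*(-2*(-1))*(12 - 2*(-1) + (-2*(-1))²))*(-1))*7 = ((24 + 2*2*(12 + 2 + 2²))*(-1))*7 = ((24 + 2*2*(12 + 2 + 4))*(-1))*7 = ((24 + 2*2*18)*(-1))*7 = ((24 + 72)*(-1))*7 = (96*(-1))*7 = -96*7 = -672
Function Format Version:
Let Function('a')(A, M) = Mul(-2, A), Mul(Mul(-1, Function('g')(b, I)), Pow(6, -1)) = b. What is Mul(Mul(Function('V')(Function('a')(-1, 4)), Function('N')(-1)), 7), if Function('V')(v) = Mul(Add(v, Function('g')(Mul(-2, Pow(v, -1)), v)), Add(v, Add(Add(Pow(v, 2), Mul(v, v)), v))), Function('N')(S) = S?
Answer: -672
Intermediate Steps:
Function('g')(b, I) = Mul(-6, b)
Function('V')(v) = Mul(Add(v, Mul(12, Pow(v, -1))), Add(Mul(2, v), Mul(2, Pow(v, 2)))) (Function('V')(v) = Mul(Add(v, Mul(-6, Mul(-2, Pow(v, -1)))), Add(v, Add(Add(Pow(v, 2), Mul(v, v)), v))) = Mul(Add(v, Mul(12, Pow(v, -1))), Add(v, Add(Add(Pow(v, 2), Pow(v, 2)), v))) = Mul(Add(v, Mul(12, Pow(v, -1))), Add(v, Add(Mul(2, Pow(v, 2)), v))) = Mul(Add(v, Mul(12, Pow(v, -1))), Add(v, Add(v, Mul(2, Pow(v, 2))))) = Mul(Add(v, Mul(12, Pow(v, -1))), Add(Mul(2, v), Mul(2, Pow(v, 2)))))
Mul(Mul(Function('V')(Function('a')(-1, 4)), Function('N')(-1)), 7) = Mul(Mul(Add(24, Mul(2, Mul(-2, -1), Add(12, Mul(-2, -1), Pow(Mul(-2, -1), 2)))), -1), 7) = Mul(Mul(Add(24, Mul(2, 2, Add(12, 2, Pow(2, 2)))), -1), 7) = Mul(Mul(Add(24, Mul(2, 2, Add(12, 2, 4))), -1), 7) = Mul(Mul(Add(24, Mul(2, 2, 18)), -1), 7) = Mul(Mul(Add(24, 72), -1), 7) = Mul(Mul(96, -1), 7) = Mul(-96, 7) = -672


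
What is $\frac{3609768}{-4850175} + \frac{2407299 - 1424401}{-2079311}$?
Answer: $- \frac{4091019205666}{3361674076475} \approx -1.217$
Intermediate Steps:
$\frac{3609768}{-4850175} + \frac{2407299 - 1424401}{-2079311} = 3609768 \left(- \frac{1}{4850175}\right) + \left(2407299 - 1424401\right) \left(- \frac{1}{2079311}\right) = - \frac{1203256}{1616725} + 982898 \left(- \frac{1}{2079311}\right) = - \frac{1203256}{1616725} - \frac{982898}{2079311} = - \frac{4091019205666}{3361674076475}$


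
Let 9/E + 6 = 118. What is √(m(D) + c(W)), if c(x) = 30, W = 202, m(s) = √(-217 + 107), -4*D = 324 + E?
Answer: √(30 + I*√110) ≈ 5.5579 + 0.94353*I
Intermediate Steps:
E = 9/112 (E = 9/(-6 + 118) = 9/112 ≈ 0.080357)
D = -36297/448 (D = -(324 + 9/112)/4 = -¼*36297/112 = -36297/448 ≈ -81.020)
m(s) = I*√110 (m(s) = √(-110) = I*√110)
√(m(D) + c(W)) = √(I*√110 + 30) = √(30 + I*√110)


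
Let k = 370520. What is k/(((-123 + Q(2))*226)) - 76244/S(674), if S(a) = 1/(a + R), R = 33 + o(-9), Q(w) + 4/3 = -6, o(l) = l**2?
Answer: -2654527213556/44183 ≈ -6.0080e+7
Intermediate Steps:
Q(w) = -22/3 (Q(w) = -4/3 - 6 = -22/3)
R = 114 (R = 33 + (-9)**2 = 33 + 81 = 114)
S(a) = 1/(114 + a) (S(a) = 1/(a + 114) = 1/(114 + a))
k/(((-123 + Q(2))*226)) - 76244/S(674) = 370520/(((-123 - 22/3)*226)) - 76244/(1/(114 + 674)) = 370520/((-391/3*226)) - 76244/(1/788) = 370520/(-88366/3) - 76244/1/788 = 370520*(-3/88366) - 76244*788 = -555780/44183 - 60080272 = -2654527213556/44183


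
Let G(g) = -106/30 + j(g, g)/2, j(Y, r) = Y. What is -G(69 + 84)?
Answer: -2189/30 ≈ -72.967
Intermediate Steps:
G(g) = -53/15 + g/2 (G(g) = -106/30 + g/2 = -106*1/30 + g*(½) = -53/15 + g/2)
-G(69 + 84) = -(-53/15 + (69 + 84)/2) = -(-53/15 + (½)*153) = -(-53/15 + 153/2) = -1*2189/30 = -2189/30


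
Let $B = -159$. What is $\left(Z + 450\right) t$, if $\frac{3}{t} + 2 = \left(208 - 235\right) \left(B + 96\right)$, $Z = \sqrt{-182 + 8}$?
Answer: $\frac{1350}{1699} + \frac{3 i \sqrt{174}}{1699} \approx 0.79459 + 0.023292 i$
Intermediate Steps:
$Z = i \sqrt{174}$ ($Z = \sqrt{-174} = i \sqrt{174} \approx 13.191 i$)
$t = \frac{3}{1699}$ ($t = \frac{3}{-2 + \left(208 - 235\right) \left(-159 + 96\right)} = \frac{3}{-2 - -1701} = \frac{3}{-2 + 1701} = \frac{3}{1699} \approx 0.0017657$)
$\left(Z + 450\right) t = \left(i \sqrt{174} + 450\right) \frac{3}{1699} = \left(450 + i \sqrt{174}\right) \frac{3}{1699} = \frac{1350}{1699} + \frac{3 i \sqrt{174}}{1699}$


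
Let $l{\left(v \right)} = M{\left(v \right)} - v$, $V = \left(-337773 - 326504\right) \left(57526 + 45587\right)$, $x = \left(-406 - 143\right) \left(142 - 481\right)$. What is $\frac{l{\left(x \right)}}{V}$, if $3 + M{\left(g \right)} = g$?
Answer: $\frac{1}{22831864767} \approx 4.3798 \cdot 10^{-11}$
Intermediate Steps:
$x = 186111$ ($x = \left(-549\right) \left(-339\right) = 186111$)
$M{\left(g \right)} = -3 + g$
$V = -68495594301$ ($V = \left(-664277\right) 103113 = -68495594301$)
$l{\left(v \right)} = -3$ ($l{\left(v \right)} = \left(-3 + v\right) - v = -3$)
$\frac{l{\left(x \right)}}{V} = - \frac{3}{-68495594301} = \left(-3\right) \left(- \frac{1}{68495594301}\right) = \frac{1}{22831864767}$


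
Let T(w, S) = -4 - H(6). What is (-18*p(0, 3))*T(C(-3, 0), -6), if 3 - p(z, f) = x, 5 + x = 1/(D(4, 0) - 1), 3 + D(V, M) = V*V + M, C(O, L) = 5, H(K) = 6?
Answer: 1425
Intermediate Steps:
T(w, S) = -10 (T(w, S) = -4 - 1*6 = -4 - 6 = -10)
D(V, M) = -3 + M + V² (D(V, M) = -3 + (V*V + M) = -3 + (V² + M) = -3 + (M + V²) = -3 + M + V²)
x = -59/12 (x = -5 + 1/((-3 + 0 + 4²) - 1) = -5 + 1/((-3 + 0 + 16) - 1) = -5 + 1/(13 - 1) = -5 + 1/12 = -59/12 ≈ -4.9167)
p(z, f) = 95/12 (p(z, f) = 3 - 1*(-59/12) = 3 + 59/12 = 95/12)
(-18*p(0, 3))*T(C(-3, 0), -6) = -18*95/12*(-10) = -285/2*(-10) = 1425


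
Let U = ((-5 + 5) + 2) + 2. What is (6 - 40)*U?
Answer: -136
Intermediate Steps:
U = 4 (U = (0 + 2) + 2 = 2 + 2 = 4)
(6 - 40)*U = (6 - 40)*4 = -34*4 = -136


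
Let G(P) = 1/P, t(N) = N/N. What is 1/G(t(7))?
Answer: 1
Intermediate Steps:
t(N) = 1
1/G(t(7)) = 1/(1/1) = 1/1 = 1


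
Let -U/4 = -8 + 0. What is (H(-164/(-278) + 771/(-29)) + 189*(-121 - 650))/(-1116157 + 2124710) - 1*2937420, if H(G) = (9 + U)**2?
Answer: -2962543897298/1008553 ≈ -2.9374e+6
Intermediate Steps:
U = 32 (U = -4*(-8 + 0) = -4*(-8) = 32)
H(G) = 1681 (H(G) = (9 + 32)**2 = 41**2 = 1681)
(H(-164/(-278) + 771/(-29)) + 189*(-121 - 650))/(-1116157 + 2124710) - 1*2937420 = (1681 + 189*(-121 - 650))/(-1116157 + 2124710) - 1*2937420 = (1681 + 189*(-771))/1008553 - 2937420 = (1681 - 145719)*(1/1008553) - 2937420 = -144038*1/1008553 - 2937420 = -144038/1008553 - 2937420 = -2962543897298/1008553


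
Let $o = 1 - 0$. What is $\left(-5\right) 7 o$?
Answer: $-35$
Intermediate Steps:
$o = 1$ ($o = 1 + 0 = 1$)
$\left(-5\right) 7 o = \left(-5\right) 7 \cdot 1 = \left(-35\right) 1 = -35$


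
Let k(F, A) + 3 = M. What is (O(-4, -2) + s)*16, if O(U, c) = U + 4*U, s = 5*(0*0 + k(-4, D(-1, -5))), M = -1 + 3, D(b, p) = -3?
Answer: -400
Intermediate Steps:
M = 2
k(F, A) = -1 (k(F, A) = -3 + 2 = -1)
s = -5 (s = 5*(0*0 - 1) = 5*(0 - 1) = 5*(-1) = -5)
O(U, c) = 5*U
(O(-4, -2) + s)*16 = (5*(-4) - 5)*16 = (-20 - 5)*16 = -25*16 = -400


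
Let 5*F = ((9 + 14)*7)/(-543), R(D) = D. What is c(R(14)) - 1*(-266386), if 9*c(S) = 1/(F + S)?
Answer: 30247332047/113547 ≈ 2.6639e+5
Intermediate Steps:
F = -161/2715 (F = (((9 + 14)*7)/(-543))/5 = ((23*7)*(-1/543))/5 = (161*(-1/543))/5 = (⅕)*(-161/543) = -161/2715 ≈ -0.059300)
c(S) = 1/(9*(-161/2715 + S))
c(R(14)) - 1*(-266386) = 905/(3*(-161 + 2715*14)) - 1*(-266386) = 905/(3*(-161 + 38010)) + 266386 = (905/3)/37849 + 266386 = (905/3)*(1/37849) + 266386 = 905/113547 + 266386 = 30247332047/113547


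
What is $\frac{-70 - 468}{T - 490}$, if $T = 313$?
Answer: $\frac{538}{177} \approx 3.0395$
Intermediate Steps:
$\frac{-70 - 468}{T - 490} = \frac{-70 - 468}{313 - 490} = - \frac{538}{-177} = \left(-538\right) \left(- \frac{1}{177}\right) = \frac{538}{177}$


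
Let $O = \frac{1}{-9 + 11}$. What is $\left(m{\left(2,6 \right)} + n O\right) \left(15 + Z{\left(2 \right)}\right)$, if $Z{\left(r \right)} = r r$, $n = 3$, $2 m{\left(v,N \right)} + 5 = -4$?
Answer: $-57$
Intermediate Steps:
$m{\left(v,N \right)} = - \frac{9}{2}$ ($m{\left(v,N \right)} = - \frac{5}{2} + \frac{1}{2} \left(-4\right) = - \frac{5}{2} - 2 = - \frac{9}{2}$)
$Z{\left(r \right)} = r^{2}$
$O = \frac{1}{2} \approx 0.5$
$\left(m{\left(2,6 \right)} + n O\right) \left(15 + Z{\left(2 \right)}\right) = \left(- \frac{9}{2} + 3 \cdot \frac{1}{2}\right) \left(15 + 2^{2}\right) = \left(- \frac{9}{2} + \frac{3}{2}\right) \left(15 + 4\right) = \left(-3\right) 19 = -57$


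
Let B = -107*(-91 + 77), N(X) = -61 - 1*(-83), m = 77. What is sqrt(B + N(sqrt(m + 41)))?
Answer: 4*sqrt(95) ≈ 38.987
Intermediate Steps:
N(X) = 22 (N(X) = -61 + 83 = 22)
B = 1498 (B = -107*(-14) = 1498)
sqrt(B + N(sqrt(m + 41))) = sqrt(1498 + 22) = sqrt(1520) = 4*sqrt(95)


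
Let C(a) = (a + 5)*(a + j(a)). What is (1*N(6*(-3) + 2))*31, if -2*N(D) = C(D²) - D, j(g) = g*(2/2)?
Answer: -2071544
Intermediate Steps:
j(g) = g (j(g) = g*(2*(½)) = g*1 = g)
C(a) = 2*a*(5 + a) (C(a) = (a + 5)*(a + a) = (5 + a)*(2*a) = 2*a*(5 + a))
N(D) = D/2 - D²*(5 + D²) (N(D) = -(2*D²*(5 + D²) - D)/2 = -(-D + 2*D²*(5 + D²))/2 = D/2 - D²*(5 + D²))
(1*N(6*(-3) + 2))*31 = (1*((6*(-3) + 2)*(½ - (6*(-3) + 2)³ - 5*(6*(-3) + 2))))*31 = (1*((-18 + 2)*(½ - (-18 + 2)³ - 5*(-18 + 2))))*31 = (1*(-16*(½ - 1*(-16)³ - 5*(-16))))*31 = (1*(-16*(½ - 1*(-4096) + 80)))*31 = (1*(-16*(½ + 4096 + 80)))*31 = (1*(-16*8353/2))*31 = (1*(-66824))*31 = -66824*31 = -2071544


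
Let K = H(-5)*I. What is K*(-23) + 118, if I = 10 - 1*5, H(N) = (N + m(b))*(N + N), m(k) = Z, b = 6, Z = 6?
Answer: 1268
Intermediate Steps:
m(k) = 6
H(N) = 2*N*(6 + N) (H(N) = (N + 6)*(N + N) = (6 + N)*(2*N) = 2*N*(6 + N))
I = 5 (I = 10 - 5 = 5)
K = -50 (K = (2*(-5)*(6 - 5))*5 = (2*(-5)*1)*5 = -10*5 = -50)
K*(-23) + 118 = -50*(-23) + 118 = 1150 + 118 = 1268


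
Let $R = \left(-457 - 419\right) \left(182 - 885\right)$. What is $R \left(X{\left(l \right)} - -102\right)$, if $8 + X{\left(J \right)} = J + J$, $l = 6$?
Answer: $65277768$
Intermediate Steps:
$X{\left(J \right)} = -8 + 2 J$ ($X{\left(J \right)} = -8 + \left(J + J\right) = -8 + 2 J$)
$R = 615828$ ($R = \left(-876\right) \left(-703\right) = 615828$)
$R \left(X{\left(l \right)} - -102\right) = 615828 \left(\left(-8 + 2 \cdot 6\right) - -102\right) = 615828 \left(\left(-8 + 12\right) + 102\right) = 615828 \left(4 + 102\right) = 615828 \cdot 106 = 65277768$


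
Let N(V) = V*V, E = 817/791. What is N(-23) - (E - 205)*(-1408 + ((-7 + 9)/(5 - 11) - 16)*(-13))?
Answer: -577464089/2373 ≈ -2.4335e+5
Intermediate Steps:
E = 817/791 (E = 817*(1/791) = 817/791 ≈ 1.0329)
N(V) = V**2
N(-23) - (E - 205)*(-1408 + ((-7 + 9)/(5 - 11) - 16)*(-13)) = (-23)**2 - (817/791 - 205)*(-1408 + ((-7 + 9)/(5 - 11) - 16)*(-13)) = 529 - (-161338)*(-1408 + (2/(-6) - 16)*(-13))/791 = 529 - (-161338)*(-1408 + (2*(-1/6) - 16)*(-13))/791 = 529 - (-161338)*(-1408 + (-1/3 - 16)*(-13))/791 = 529 - (-161338)*(-1408 - 49/3*(-13))/791 = 529 - (-161338)*(-1408 + 637/3)/791 = 529 - (-161338)*(-3587)/(791*3) = 529 - 1*578719406/2373 = 529 - 578719406/2373 = -577464089/2373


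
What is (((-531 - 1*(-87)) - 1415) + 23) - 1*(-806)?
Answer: -1030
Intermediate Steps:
(((-531 - 1*(-87)) - 1415) + 23) - 1*(-806) = (((-531 + 87) - 1415) + 23) + 806 = ((-444 - 1415) + 23) + 806 = (-1859 + 23) + 806 = -1836 + 806 = -1030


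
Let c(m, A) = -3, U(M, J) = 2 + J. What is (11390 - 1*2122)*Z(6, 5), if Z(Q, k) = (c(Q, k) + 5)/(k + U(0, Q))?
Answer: 18536/13 ≈ 1425.8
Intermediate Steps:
Z(Q, k) = 2/(2 + Q + k) (Z(Q, k) = (-3 + 5)/(k + (2 + Q)) = 2/(2 + Q + k))
(11390 - 1*2122)*Z(6, 5) = (11390 - 1*2122)*(2/(2 + 6 + 5)) = (11390 - 2122)*(2/13) = 9268*(2*(1/13)) = 9268*(2/13) = 18536/13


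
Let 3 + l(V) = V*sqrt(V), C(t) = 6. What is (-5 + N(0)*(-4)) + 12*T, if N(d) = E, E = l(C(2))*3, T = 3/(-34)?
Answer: 509/17 - 72*sqrt(6) ≈ -146.42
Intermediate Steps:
T = -3/34 (T = 3*(-1/34) = -3/34 ≈ -0.088235)
l(V) = -3 + V**(3/2) (l(V) = -3 + V*sqrt(V) = -3 + V**(3/2))
E = -9 + 18*sqrt(6) (E = (-3 + 6**(3/2))*3 = (-3 + 6*sqrt(6))*3 = -9 + 18*sqrt(6) ≈ 35.091)
N(d) = -9 + 18*sqrt(6)
(-5 + N(0)*(-4)) + 12*T = (-5 + (-9 + 18*sqrt(6))*(-4)) + 12*(-3/34) = (-5 + (36 - 72*sqrt(6))) - 18/17 = (31 - 72*sqrt(6)) - 18/17 = 509/17 - 72*sqrt(6)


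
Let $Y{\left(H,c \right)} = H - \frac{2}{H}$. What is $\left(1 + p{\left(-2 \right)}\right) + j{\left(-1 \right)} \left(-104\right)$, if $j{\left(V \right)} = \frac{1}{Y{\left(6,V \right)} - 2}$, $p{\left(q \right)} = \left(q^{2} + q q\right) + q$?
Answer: $- \frac{235}{11} \approx -21.364$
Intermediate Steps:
$p{\left(q \right)} = q + 2 q^{2}$ ($p{\left(q \right)} = \left(q^{2} + q^{2}\right) + q = 2 q^{2} + q = q + 2 q^{2}$)
$j{\left(V \right)} = \frac{3}{11}$ ($j{\left(V \right)} = \frac{1}{\left(6 - \frac{2}{6}\right) - 2} = \frac{1}{\left(6 - \frac{1}{3}\right) - 2} = \frac{1}{\frac{17}{3} - 2} = \frac{1}{\frac{11}{3}} = \frac{3}{11}$)
$\left(1 + p{\left(-2 \right)}\right) + j{\left(-1 \right)} \left(-104\right) = \left(1 - 2 \left(1 + 2 \left(-2\right)\right)\right) + \frac{3}{11} \left(-104\right) = \left(1 - 2 \left(1 - 4\right)\right) - \frac{312}{11} = \left(1 - -6\right) - \frac{312}{11} = \left(1 + 6\right) - \frac{312}{11} = 7 - \frac{312}{11} = - \frac{235}{11}$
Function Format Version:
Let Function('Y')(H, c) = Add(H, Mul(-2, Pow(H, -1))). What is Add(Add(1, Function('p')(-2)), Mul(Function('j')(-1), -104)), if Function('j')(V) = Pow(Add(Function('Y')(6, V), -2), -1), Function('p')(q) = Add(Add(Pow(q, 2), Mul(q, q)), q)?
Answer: Rational(-235, 11) ≈ -21.364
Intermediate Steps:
Function('p')(q) = Add(q, Mul(2, Pow(q, 2))) (Function('p')(q) = Add(Add(Pow(q, 2), Pow(q, 2)), q) = Add(Mul(2, Pow(q, 2)), q) = Add(q, Mul(2, Pow(q, 2))))
Function('j')(V) = Rational(3, 11) (Function('j')(V) = Pow(Add(Add(6, Mul(-2, Pow(6, -1))), -2), -1) = Pow(Add(Add(6, Mul(-2, Rational(1, 6))), -2), -1) = Pow(Add(Add(6, Rational(-1, 3)), -2), -1) = Pow(Add(Rational(17, 3), -2), -1) = Pow(Rational(11, 3), -1) = Rational(3, 11))
Add(Add(1, Function('p')(-2)), Mul(Function('j')(-1), -104)) = Add(Add(1, Mul(-2, Add(1, Mul(2, -2)))), Mul(Rational(3, 11), -104)) = Add(Add(1, Mul(-2, Add(1, -4))), Rational(-312, 11)) = Add(Add(1, Mul(-2, -3)), Rational(-312, 11)) = Add(Add(1, 6), Rational(-312, 11)) = Add(7, Rational(-312, 11)) = Rational(-235, 11)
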